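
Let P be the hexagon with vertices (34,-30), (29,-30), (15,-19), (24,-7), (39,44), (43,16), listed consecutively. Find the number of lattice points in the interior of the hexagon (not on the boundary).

829

Using the shoelace formula, 2A = |[34·(-30) − 29·(-30)] + [29·(-19) − 15·(-30)] + [15·(-7) − 24·(-19)] + [24·44 − 39·(-7)] + [39·16 − 43·44] + [43·(-30) − 34·16]| = 1673, so the area is 836.5.
The number of boundary lattice points is Σ gcd(|Δx|,|Δy|) = gcd(5,0) + gcd(14,11) + gcd(9,12) + gcd(15,51) + gcd(4,28) + gcd(9,46) = 5+1+3+3+4+1 = 17.
Pick's theorem gives I = A − B/2 + 1 = 836.5 − 17/2 + 1 = 829.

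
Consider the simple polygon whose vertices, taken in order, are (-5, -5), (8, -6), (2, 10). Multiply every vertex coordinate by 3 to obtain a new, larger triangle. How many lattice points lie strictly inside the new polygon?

The shoelace formula gives twice the area as |[(-5)·(-6) − 8·(-5)] + [8·10 − 2·(-6)] + [2·(-5) − (-5)·10]| = 202, so the area is 101.
Summing gcd(|Δx|,|Δy|) over the edges gives the boundary count: gcd(13,1) + gcd(6,16) + gcd(7,15) = 1+2+1 = 4.
Scaling by 3 multiplies the area by 3² = 9 (so the new area is 909) and multiplies the boundary lattice-point count by 3, giving 12.
By Pick's theorem, the interior count of the dilated polygon is 909 − 12/2 + 1 = 904.

904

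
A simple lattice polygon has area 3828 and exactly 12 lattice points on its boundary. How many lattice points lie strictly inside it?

3823

From Pick's theorem, I = A − B/2 + 1 = 3828 − 12/2 + 1 = 3823.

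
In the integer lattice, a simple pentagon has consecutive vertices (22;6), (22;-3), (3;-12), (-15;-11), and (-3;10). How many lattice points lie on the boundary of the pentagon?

Along each edge there are gcd(|Δx|,|Δy|)+1 lattice points, so counting each shared vertex once the boundary has gcd(0,9) + gcd(19,9) + gcd(18,1) + gcd(12,21) + gcd(25,4) = 9+1+1+3+1 = 15.

15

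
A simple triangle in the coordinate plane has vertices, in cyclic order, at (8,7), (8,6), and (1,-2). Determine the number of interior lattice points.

3

By the shoelace formula, twice the signed area is |[8·6 − 8·7] + [8·(-2) − 1·6] + [1·7 − 8·(-2)]| = 7, so the area is 3.5.
Summing gcd(|Δx|,|Δy|) over the edges gives the boundary count: gcd(0,1) + gcd(7,8) + gcd(7,9) = 1+1+1 = 3.
Pick's theorem gives I = A − B/2 + 1 = 3.5 − 3/2 + 1 = 3.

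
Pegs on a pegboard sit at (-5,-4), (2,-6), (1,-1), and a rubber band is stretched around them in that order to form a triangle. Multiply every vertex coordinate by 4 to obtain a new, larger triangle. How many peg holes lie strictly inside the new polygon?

The shoelace formula gives twice the area as |[(-5)·(-6) − 2·(-4)] + [2·(-1) − 1·(-6)] + [1·(-4) − (-5)·(-1)]| = 33, so the area is 16.5.
The number of boundary lattice points is Σ gcd(|Δx|,|Δy|) = gcd(7,2) + gcd(1,5) + gcd(6,3) = 1+1+3 = 5.
Scaling by 4 multiplies the area by 4² = 16 (so the new area is 264) and multiplies the boundary lattice-point count by 4, giving 20.
By Pick's theorem, the interior count of the dilated polygon is 264 − 20/2 + 1 = 255.

255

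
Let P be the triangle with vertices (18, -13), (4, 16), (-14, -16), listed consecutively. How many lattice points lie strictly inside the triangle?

Using the shoelace formula, 2A = |(18·16 − 4·(-13)) + (4·(-16) − (-14)·16) + ((-14)·(-13) − 18·(-16))| = 970, so the area is 485.
Along each edge there are gcd(|Δx|,|Δy|)+1 lattice points, so counting each shared vertex once the boundary has gcd(14,29) + gcd(18,32) + gcd(32,3) = 1+2+1 = 4.
Pick's theorem gives I = A − B/2 + 1 = 485 − 4/2 + 1 = 484.

484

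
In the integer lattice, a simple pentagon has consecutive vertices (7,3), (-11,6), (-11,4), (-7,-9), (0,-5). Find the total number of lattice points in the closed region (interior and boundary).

The shoelace formula gives twice the area as |[7·6 − (-11)·3] + [(-11)·4 − (-11)·6] + [(-11)·(-9) − (-7)·4] + [(-7)·(-5) − 0·(-9)] + [0·3 − 7·(-5)]| = 294, so the area is 147.
Along each edge there are gcd(|Δx|,|Δy|)+1 lattice points, so counting each shared vertex once the boundary has gcd(18,3) + gcd(0,2) + gcd(4,13) + gcd(7,4) + gcd(7,8) = 3+2+1+1+1 = 8.
Pick's theorem gives I = A − B/2 + 1 = 147 − 8/2 + 1 = 144, so the closed region contains I + B = 144 + 8 = 152 lattice points.

152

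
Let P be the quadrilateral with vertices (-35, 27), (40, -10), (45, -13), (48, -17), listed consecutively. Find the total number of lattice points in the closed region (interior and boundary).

By the shoelace formula, twice the signed area is |((-35)·(-10) − 40·27) + (40·(-13) − 45·(-10)) + (45·(-17) − 48·(-13)) + (48·27 − (-35)·(-17))| = 240, so the area is 120.
Along each edge there are gcd(|Δx|,|Δy|)+1 lattice points, so counting each shared vertex once the boundary has gcd(75,37) + gcd(5,3) + gcd(3,4) + gcd(83,44) = 1+1+1+1 = 4.
Pick's theorem gives I = A − B/2 + 1 = 120 − 4/2 + 1 = 119, so the closed region contains I + B = 119 + 4 = 123 lattice points.

123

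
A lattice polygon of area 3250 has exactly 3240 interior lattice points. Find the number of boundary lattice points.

22

Pick's theorem gives A = I + B/2 − 1, so B = 2(A − I + 1) = 2(3250 − 3240 + 1) = 22.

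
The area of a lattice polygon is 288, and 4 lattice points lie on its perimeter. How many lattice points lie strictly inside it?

From Pick's theorem, I = A − B/2 + 1 = 288 − 4/2 + 1 = 287.

287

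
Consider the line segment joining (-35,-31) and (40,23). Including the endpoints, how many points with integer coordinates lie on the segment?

The number of lattice points on a segment between lattice points is gcd(|Δx|,|Δy|) + 1 = gcd(75,54) + 1 = 3 + 1 = 4.

4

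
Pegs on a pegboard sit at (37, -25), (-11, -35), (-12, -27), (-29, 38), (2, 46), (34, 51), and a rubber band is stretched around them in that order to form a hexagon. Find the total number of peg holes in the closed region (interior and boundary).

4275

Using the shoelace formula, 2A = |(37·(-35) − (-11)·(-25)) + ((-11)·(-27) − (-12)·(-35)) + ((-12)·38 − (-29)·(-27)) + ((-29)·46 − 2·38) + (2·51 − 34·46) + (34·(-25) − 37·51)| = 8541, so the area is 8541/2.
Along each edge there are gcd(|Δx|,|Δy|)+1 lattice points, so counting each shared vertex once the boundary has gcd(48,10) + gcd(1,8) + gcd(17,65) + gcd(31,8) + gcd(32,5) + gcd(3,76) = 2+1+1+1+1+1 = 7.
Pick's theorem gives I = A − B/2 + 1 = 8541/2 − 7/2 + 1 = 4268, so the closed region contains I + B = 4268 + 7 = 4275 lattice points.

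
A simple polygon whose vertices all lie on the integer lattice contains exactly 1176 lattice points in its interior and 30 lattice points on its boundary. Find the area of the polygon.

1190

Pick's theorem states A = I + B/2 − 1, so A = 1176 + 30/2 − 1 = 1190.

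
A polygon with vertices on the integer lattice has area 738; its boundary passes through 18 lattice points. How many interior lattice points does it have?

Pick's theorem A = I + B/2 − 1 rearranges to I = A − B/2 + 1 = 738 − 18/2 + 1 = 730.

730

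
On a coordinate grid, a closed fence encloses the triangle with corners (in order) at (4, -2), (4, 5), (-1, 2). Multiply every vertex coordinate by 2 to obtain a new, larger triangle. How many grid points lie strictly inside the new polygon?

Using the shoelace formula, 2A = |[4·5 − 4·(-2)] + [4·2 − (-1)·5] + [(-1)·(-2) − 4·2]| = 35, so the area is 35/2.
Summing gcd(|Δx|,|Δy|) over the edges gives the boundary count: gcd(0,7) + gcd(5,3) + gcd(5,4) = 7+1+1 = 9.
Scaling by 2 multiplies the area by 2² = 4 (so the new area is 70) and multiplies the boundary lattice-point count by 2, giving 18.
By Pick's theorem, the interior count of the dilated polygon is 70 − 18/2 + 1 = 62.

62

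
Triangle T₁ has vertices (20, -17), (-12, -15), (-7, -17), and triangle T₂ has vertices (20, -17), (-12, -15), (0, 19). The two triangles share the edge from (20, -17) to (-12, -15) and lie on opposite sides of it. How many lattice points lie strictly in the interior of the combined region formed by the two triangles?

567

The union is the simple quadrilateral with vertices (20, -17), (-7, -17), (-12, -15), (0, 19) in order.
By the shoelace formula, twice the signed area is |(20·(-17) − (-7)·(-17)) + ((-7)·(-15) − (-12)·(-17)) + ((-12)·19 − 0·(-15)) + (0·(-17) − 20·19)| = 1166, so the area is 583.
Along each edge there are gcd(|Δx|,|Δy|)+1 lattice points, so counting each shared vertex once the boundary has gcd(27,0) + gcd(5,2) + gcd(12,34) + gcd(20,36) = 27+1+2+4 = 34.
By Pick's theorem I = A − B/2 + 1 = 583 − 34/2 + 1 = 567.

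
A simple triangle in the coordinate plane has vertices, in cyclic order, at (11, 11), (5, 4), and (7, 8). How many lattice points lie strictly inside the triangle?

Using the shoelace formula, 2A = |[11·4 − 5·11] + [5·8 − 7·4] + [7·11 − 11·8]| = 10, so the area is 5.
The number of boundary lattice points is Σ gcd(|Δx|,|Δy|) = gcd(6,7) + gcd(2,4) + gcd(4,3) = 1+2+1 = 4.
By Pick's theorem A = I + B/2 − 1, so I = 5 − 4/2 + 1 = 4.

4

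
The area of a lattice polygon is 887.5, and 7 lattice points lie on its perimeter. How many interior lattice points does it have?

Pick's theorem A = I + B/2 − 1 rearranges to I = A − B/2 + 1 = 887.5 − 7/2 + 1 = 885.

885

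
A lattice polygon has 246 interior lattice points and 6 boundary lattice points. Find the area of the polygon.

248

Pick's theorem states A = I + B/2 − 1, so A = 246 + 6/2 − 1 = 248.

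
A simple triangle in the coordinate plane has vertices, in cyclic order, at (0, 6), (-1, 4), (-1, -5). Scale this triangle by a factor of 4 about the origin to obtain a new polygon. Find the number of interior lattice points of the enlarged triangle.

51

The shoelace formula gives twice the area as |[0·4 − (-1)·6] + [(-1)·(-5) − (-1)·4] + [(-1)·6 − 0·(-5)]| = 9, so the area is 4.5.
Summing gcd(|Δx|,|Δy|) over the edges gives the boundary count: gcd(1,2) + gcd(0,9) + gcd(1,11) = 1+9+1 = 11.
Scaling by 4 multiplies the area by 4² = 16 (so the new area is 72) and multiplies the boundary lattice-point count by 4, giving 44.
By Pick's theorem, the interior count of the dilated polygon is 72 − 44/2 + 1 = 51.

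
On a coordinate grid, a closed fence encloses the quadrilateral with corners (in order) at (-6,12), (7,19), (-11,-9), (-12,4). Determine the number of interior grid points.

160

Using the shoelace formula, 2A = |[(-6)·19 − 7·12] + [7·(-9) − (-11)·19] + [(-11)·4 − (-12)·(-9)] + [(-12)·12 − (-6)·4]| = 324, so the area is 162.
Along each edge there are gcd(|Δx|,|Δy|)+1 lattice points, so counting each shared vertex once the boundary has gcd(13,7) + gcd(18,28) + gcd(1,13) + gcd(6,8) = 1+2+1+2 = 6.
Pick's theorem gives I = A − B/2 + 1 = 162 − 6/2 + 1 = 160.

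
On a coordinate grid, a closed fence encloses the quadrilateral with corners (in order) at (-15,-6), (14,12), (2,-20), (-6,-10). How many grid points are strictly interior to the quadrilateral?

Using the shoelace formula, 2A = |[(-15)·12 − 14·(-6)] + [14·(-20) − 2·12] + [2·(-10) − (-6)·(-20)] + [(-6)·(-6) − (-15)·(-10)]| = 654, so the area is 327.
Summing gcd(|Δx|,|Δy|) over the edges gives the boundary count: gcd(29,18) + gcd(12,32) + gcd(8,10) + gcd(9,4) = 1+4+2+1 = 8.
Pick's theorem gives I = A − B/2 + 1 = 327 − 8/2 + 1 = 324.

324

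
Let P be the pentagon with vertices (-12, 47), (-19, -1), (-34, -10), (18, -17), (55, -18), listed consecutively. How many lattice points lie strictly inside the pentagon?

Using the shoelace formula, 2A = |[(-12)·(-1) − (-19)·47] + [(-19)·(-10) − (-34)·(-1)] + [(-34)·(-17) − 18·(-10)] + [18·(-18) − 55·(-17)] + [55·47 − (-12)·(-18)]| = 4799, so the area is 4799/2.
The number of boundary lattice points is Σ gcd(|Δx|,|Δy|) = gcd(7,48) + gcd(15,9) + gcd(52,7) + gcd(37,1) + gcd(67,65) = 1+3+1+1+1 = 7.
By Pick's theorem A = I + B/2 − 1, so I = 4799/2 − 7/2 + 1 = 2397.

2397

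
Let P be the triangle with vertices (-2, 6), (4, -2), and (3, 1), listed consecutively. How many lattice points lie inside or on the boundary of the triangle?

10

Using the shoelace formula, 2A = |[(-2)·(-2) − 4·6] + [4·1 − 3·(-2)] + [3·6 − (-2)·1]| = 10, so the area is 5.
Summing gcd(|Δx|,|Δy|) over the edges gives the boundary count: gcd(6,8) + gcd(1,3) + gcd(5,5) = 2+1+5 = 8.
Pick's theorem gives I = A − B/2 + 1 = 5 − 8/2 + 1 = 2, so the closed region contains I + B = 2 + 8 = 10 lattice points.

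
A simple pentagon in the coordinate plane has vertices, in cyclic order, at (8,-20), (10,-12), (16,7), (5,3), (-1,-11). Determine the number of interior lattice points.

By the shoelace formula, twice the signed area is |(8·(-12) − 10·(-20)) + (10·7 − 16·(-12)) + (16·3 − 5·7) + (5·(-11) − (-1)·3) + ((-1)·(-20) − 8·(-11))| = 435, so the area is 217.5.
Along each edge there are gcd(|Δx|,|Δy|)+1 lattice points, so counting each shared vertex once the boundary has gcd(2,8) + gcd(6,19) + gcd(11,4) + gcd(6,14) + gcd(9,9) = 2+1+1+2+9 = 15.
Pick's theorem gives I = A − B/2 + 1 = 217.5 − 15/2 + 1 = 211.

211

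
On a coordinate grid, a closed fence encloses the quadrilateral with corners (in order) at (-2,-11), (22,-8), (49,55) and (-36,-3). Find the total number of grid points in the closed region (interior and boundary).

The shoelace formula gives twice the area as |[(-2)·(-8) − 22·(-11)] + [22·55 − 49·(-8)] + [49·(-3) − (-36)·55] + [(-36)·(-11) − (-2)·(-3)]| = 4083, so the area is 4083/2.
The number of boundary lattice points is Σ gcd(|Δx|,|Δy|) = gcd(24,3) + gcd(27,63) + gcd(85,58) + gcd(34,8) = 3+9+1+2 = 15.
Pick's theorem gives I = A − B/2 + 1 = 4083/2 − 15/2 + 1 = 2035, so the closed region contains I + B = 2035 + 15 = 2050 lattice points.

2050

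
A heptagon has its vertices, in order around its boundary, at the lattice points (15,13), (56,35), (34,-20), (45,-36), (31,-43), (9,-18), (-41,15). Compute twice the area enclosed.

5188

The shoelace formula gives twice the area as |[15·35 − 56·13] + [56·(-20) − 34·35] + [34·(-36) − 45·(-20)] + [45·(-43) − 31·(-36)] + [31·(-18) − 9·(-43)] + [9·15 − (-41)·(-18)] + [(-41)·13 − 15·15]| = 5188, so the area is 2594.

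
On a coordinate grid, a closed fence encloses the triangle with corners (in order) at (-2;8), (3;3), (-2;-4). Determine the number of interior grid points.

The shoelace formula gives twice the area as |[(-2)·3 − 3·8] + [3·(-4) − (-2)·3] + [(-2)·8 − (-2)·(-4)]| = 60, so the area is 30.
The number of boundary lattice points is Σ gcd(|Δx|,|Δy|) = gcd(5,5) + gcd(5,7) + gcd(0,12) = 5+1+12 = 18.
Pick's theorem gives I = A − B/2 + 1 = 30 − 18/2 + 1 = 22.

22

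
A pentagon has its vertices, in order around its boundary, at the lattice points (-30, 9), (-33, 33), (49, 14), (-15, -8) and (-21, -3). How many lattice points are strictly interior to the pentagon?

The shoelace formula gives twice the area as |((-30)·33 − (-33)·9) + ((-33)·14 − 49·33) + (49·(-8) − (-15)·14) + ((-15)·(-3) − (-21)·(-8)) + ((-21)·9 − (-30)·(-3))| = 3356, so the area is 1678.
Along each edge there are gcd(|Δx|,|Δy|)+1 lattice points, so counting each shared vertex once the boundary has gcd(3,24) + gcd(82,19) + gcd(64,22) + gcd(6,5) + gcd(9,12) = 3+1+2+1+3 = 10.
By Pick's theorem A = I + B/2 − 1, so I = 1678 − 10/2 + 1 = 1674.

1674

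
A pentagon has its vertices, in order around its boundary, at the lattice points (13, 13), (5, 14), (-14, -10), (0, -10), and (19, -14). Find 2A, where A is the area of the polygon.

1022

Using the shoelace formula, 2A = |(13·14 − 5·13) + (5·(-10) − (-14)·14) + ((-14)·(-10) − 0·(-10)) + (0·(-14) − 19·(-10)) + (19·13 − 13·(-14))| = 1022, so the area is 511.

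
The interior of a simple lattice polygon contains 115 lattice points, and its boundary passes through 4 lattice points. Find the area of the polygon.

116

By Pick's theorem, A = I + B/2 − 1 = 115 + 4/2 − 1 = 116.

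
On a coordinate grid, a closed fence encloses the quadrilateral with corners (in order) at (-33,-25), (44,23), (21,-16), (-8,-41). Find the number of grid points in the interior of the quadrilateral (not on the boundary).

1493

The shoelace formula gives twice the area as |((-33)·23 − 44·(-25)) + (44·(-16) − 21·23) + (21·(-41) − (-8)·(-16)) + ((-8)·(-25) − (-33)·(-41))| = 2988, so the area is 1494.
Summing gcd(|Δx|,|Δy|) over the edges gives the boundary count: gcd(77,48) + gcd(23,39) + gcd(29,25) + gcd(25,16) = 1+1+1+1 = 4.
By Pick's theorem A = I + B/2 − 1, so I = 1494 − 4/2 + 1 = 1493.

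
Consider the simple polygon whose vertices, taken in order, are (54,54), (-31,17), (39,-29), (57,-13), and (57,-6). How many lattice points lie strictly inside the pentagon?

By the shoelace formula, twice the signed area is |[54·17 − (-31)·54] + [(-31)·(-29) − 39·17] + [39·(-13) − 57·(-29)] + [57·(-6) − 57·(-13)] + [57·54 − 54·(-6)]| = 7775, so the area is 7775/2.
Along each edge there are gcd(|Δx|,|Δy|)+1 lattice points, so counting each shared vertex once the boundary has gcd(85,37) + gcd(70,46) + gcd(18,16) + gcd(0,7) + gcd(3,60) = 1+2+2+7+3 = 15.
Pick's theorem gives I = A − B/2 + 1 = 7775/2 − 15/2 + 1 = 3881.

3881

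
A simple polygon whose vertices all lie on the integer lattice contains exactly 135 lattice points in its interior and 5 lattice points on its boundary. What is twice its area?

By Pick's theorem, A = I + B/2 − 1 = 135 + 5/2 − 1 = 273/2.
Hence 2A = 273.

273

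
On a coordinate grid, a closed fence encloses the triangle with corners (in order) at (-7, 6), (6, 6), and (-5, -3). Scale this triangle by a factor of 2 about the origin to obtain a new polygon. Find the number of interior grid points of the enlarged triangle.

By the shoelace formula, twice the signed area is |[(-7)·6 − 6·6] + [6·(-3) − (-5)·6] + [(-5)·6 − (-7)·(-3)]| = 117, so the area is 58.5.
Summing gcd(|Δx|,|Δy|) over the edges gives the boundary count: gcd(13,0) + gcd(11,9) + gcd(2,9) = 13+1+1 = 15.
Scaling by 2 multiplies the area by 2² = 4 (so the new area is 234) and multiplies the boundary lattice-point count by 2, giving 30.
By Pick's theorem, the interior count of the dilated polygon is 234 − 30/2 + 1 = 220.

220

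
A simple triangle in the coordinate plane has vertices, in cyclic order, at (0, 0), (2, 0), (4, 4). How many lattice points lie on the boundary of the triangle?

The number of boundary lattice points is Σ gcd(|Δx|,|Δy|) = gcd(2,0) + gcd(2,4) + gcd(4,4) = 2+2+4 = 8.

8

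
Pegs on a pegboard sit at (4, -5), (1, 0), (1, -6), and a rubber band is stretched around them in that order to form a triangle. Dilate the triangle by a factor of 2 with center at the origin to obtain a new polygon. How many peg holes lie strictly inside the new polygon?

By the shoelace formula, twice the signed area is |[4·0 − 1·(-5)] + [1·(-6) − 1·0] + [1·(-5) − 4·(-6)]| = 18, so the area is 9.
Summing gcd(|Δx|,|Δy|) over the edges gives the boundary count: gcd(3,5) + gcd(0,6) + gcd(3,1) = 1+6+1 = 8.
Scaling by 2 multiplies the area by 2² = 4 (so the new area is 36) and multiplies the boundary lattice-point count by 2, giving 16.
By Pick's theorem, the interior count of the dilated polygon is 36 − 16/2 + 1 = 29.

29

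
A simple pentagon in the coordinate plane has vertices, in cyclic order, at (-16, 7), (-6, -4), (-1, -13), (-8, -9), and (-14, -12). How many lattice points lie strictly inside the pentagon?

By the shoelace formula, twice the signed area is |[(-16)·(-4) − (-6)·7] + [(-6)·(-13) − (-1)·(-4)] + [(-1)·(-9) − (-8)·(-13)] + [(-8)·(-12) − (-14)·(-9)] + [(-14)·7 − (-16)·(-12)]| = 235, so the area is 117.5.
Summing gcd(|Δx|,|Δy|) over the edges gives the boundary count: gcd(10,11) + gcd(5,9) + gcd(7,4) + gcd(6,3) + gcd(2,19) = 1+1+1+3+1 = 7.
Pick's theorem gives I = A − B/2 + 1 = 117.5 − 7/2 + 1 = 115.

115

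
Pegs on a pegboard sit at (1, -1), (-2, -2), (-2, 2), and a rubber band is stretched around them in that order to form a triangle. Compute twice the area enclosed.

12

The shoelace formula gives twice the area as |[1·(-2) − (-2)·(-1)] + [(-2)·2 − (-2)·(-2)] + [(-2)·(-1) − 1·2]| = 12, so the area is 6.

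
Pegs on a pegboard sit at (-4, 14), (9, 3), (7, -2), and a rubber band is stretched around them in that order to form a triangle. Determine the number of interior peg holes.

43

By the shoelace formula, twice the signed area is |((-4)·3 − 9·14) + (9·(-2) − 7·3) + (7·14 − (-4)·(-2))| = 87, so the area is 87/2.
Along each edge there are gcd(|Δx|,|Δy|)+1 lattice points, so counting each shared vertex once the boundary has gcd(13,11) + gcd(2,5) + gcd(11,16) = 1+1+1 = 3.
Pick's theorem gives I = A − B/2 + 1 = 87/2 − 3/2 + 1 = 43.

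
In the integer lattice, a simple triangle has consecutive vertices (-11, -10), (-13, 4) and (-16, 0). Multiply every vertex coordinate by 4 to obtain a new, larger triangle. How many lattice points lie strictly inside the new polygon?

By the shoelace formula, twice the signed area is |[(-11)·4 − (-13)·(-10)] + [(-13)·0 − (-16)·4] + [(-16)·(-10) − (-11)·0]| = 50, so the area is 25.
Along each edge there are gcd(|Δx|,|Δy|)+1 lattice points, so counting each shared vertex once the boundary has gcd(2,14) + gcd(3,4) + gcd(5,10) = 2+1+5 = 8.
Scaling by 4 multiplies the area by 4² = 16 (so the new area is 400) and multiplies the boundary lattice-point count by 4, giving 32.
By Pick's theorem, the interior count of the dilated polygon is 400 − 32/2 + 1 = 385.

385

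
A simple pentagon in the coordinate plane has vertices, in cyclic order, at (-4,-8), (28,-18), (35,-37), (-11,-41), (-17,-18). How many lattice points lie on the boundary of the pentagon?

Summing gcd(|Δx|,|Δy|) over the edges gives the boundary count: gcd(32,10) + gcd(7,19) + gcd(46,4) + gcd(6,23) + gcd(13,10) = 2+1+2+1+1 = 7.

7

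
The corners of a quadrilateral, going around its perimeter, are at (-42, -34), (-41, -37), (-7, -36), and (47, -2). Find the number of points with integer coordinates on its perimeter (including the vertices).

Along each edge there are gcd(|Δx|,|Δy|)+1 lattice points, so counting each shared vertex once the boundary has gcd(1,3) + gcd(34,1) + gcd(54,34) + gcd(89,32) = 1+1+2+1 = 5.

5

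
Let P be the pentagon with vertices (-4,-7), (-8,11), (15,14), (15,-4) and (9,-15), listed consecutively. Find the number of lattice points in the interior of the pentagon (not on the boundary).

469

Using the shoelace formula, 2A = |((-4)·11 − (-8)·(-7)) + ((-8)·14 − 15·11) + (15·(-4) − 15·14) + (15·(-15) − 9·(-4)) + (9·(-7) − (-4)·(-15))| = 959, so the area is 479.5.
Along each edge there are gcd(|Δx|,|Δy|)+1 lattice points, so counting each shared vertex once the boundary has gcd(4,18) + gcd(23,3) + gcd(0,18) + gcd(6,11) + gcd(13,8) = 2+1+18+1+1 = 23.
By Pick's theorem A = I + B/2 − 1, so I = 479.5 − 23/2 + 1 = 469.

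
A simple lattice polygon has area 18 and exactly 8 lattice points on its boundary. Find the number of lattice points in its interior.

15

From Pick's theorem, I = A − B/2 + 1 = 18 − 8/2 + 1 = 15.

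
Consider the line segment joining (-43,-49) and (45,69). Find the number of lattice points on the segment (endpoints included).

The number of lattice points on a segment between lattice points is gcd(|Δx|,|Δy|) + 1 = gcd(88,118) + 1 = 2 + 1 = 3.

3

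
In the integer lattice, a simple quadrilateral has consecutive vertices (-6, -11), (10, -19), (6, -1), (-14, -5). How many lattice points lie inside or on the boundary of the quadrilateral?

By the shoelace formula, twice the signed area is |[(-6)·(-19) − 10·(-11)] + [10·(-1) − 6·(-19)] + [6·(-5) − (-14)·(-1)] + [(-14)·(-11) − (-6)·(-5)]| = 408, so the area is 204.
Summing gcd(|Δx|,|Δy|) over the edges gives the boundary count: gcd(16,8) + gcd(4,18) + gcd(20,4) + gcd(8,6) = 8+2+4+2 = 16.
Pick's theorem gives I = A − B/2 + 1 = 204 − 16/2 + 1 = 197, so the closed region contains I + B = 197 + 16 = 213 lattice points.

213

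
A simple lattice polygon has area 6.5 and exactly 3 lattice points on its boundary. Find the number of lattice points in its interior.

Pick's theorem A = I + B/2 − 1 rearranges to I = A − B/2 + 1 = 6.5 − 3/2 + 1 = 6.

6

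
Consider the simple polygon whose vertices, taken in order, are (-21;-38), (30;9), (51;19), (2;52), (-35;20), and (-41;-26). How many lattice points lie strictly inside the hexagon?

Using the shoelace formula, 2A = |[(-21)·9 − 30·(-38)] + [30·19 − 51·9] + [51·52 − 2·19] + [2·20 − (-35)·52] + [(-35)·(-26) − (-41)·20] + [(-41)·(-38) − (-21)·(-26)]| = 8278, so the area is 4139.
Along each edge there are gcd(|Δx|,|Δy|)+1 lattice points, so counting each shared vertex once the boundary has gcd(51,47) + gcd(21,10) + gcd(49,33) + gcd(37,32) + gcd(6,46) + gcd(20,12) = 1+1+1+1+2+4 = 10.
Pick's theorem gives I = A − B/2 + 1 = 4139 − 10/2 + 1 = 4135.

4135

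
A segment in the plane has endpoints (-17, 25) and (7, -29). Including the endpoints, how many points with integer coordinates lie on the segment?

7

The number of lattice points on a segment between lattice points is gcd(|Δx|,|Δy|) + 1 = gcd(24,54) + 1 = 6 + 1 = 7.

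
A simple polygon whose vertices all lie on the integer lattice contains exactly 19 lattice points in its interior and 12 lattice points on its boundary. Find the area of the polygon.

24

By Pick's theorem, A = I + B/2 − 1 = 19 + 12/2 − 1 = 24.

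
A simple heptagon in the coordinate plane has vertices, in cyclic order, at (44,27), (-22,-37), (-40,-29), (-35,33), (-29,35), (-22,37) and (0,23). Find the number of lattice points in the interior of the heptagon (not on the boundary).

3144

By the shoelace formula, twice the signed area is |[44·(-37) − (-22)·27] + [(-22)·(-29) − (-40)·(-37)] + [(-40)·33 − (-35)·(-29)] + [(-35)·35 − (-29)·33] + [(-29)·37 − (-22)·35] + [(-22)·23 − 0·37] + [0·27 − 44·23]| = 6300, so the area is 3150.
Along each edge there are gcd(|Δx|,|Δy|)+1 lattice points, so counting each shared vertex once the boundary has gcd(66,64) + gcd(18,8) + gcd(5,62) + gcd(6,2) + gcd(7,2) + gcd(22,14) + gcd(44,4) = 2+2+1+2+1+2+4 = 14.
By Pick's theorem A = I + B/2 − 1, so I = 3150 − 14/2 + 1 = 3144.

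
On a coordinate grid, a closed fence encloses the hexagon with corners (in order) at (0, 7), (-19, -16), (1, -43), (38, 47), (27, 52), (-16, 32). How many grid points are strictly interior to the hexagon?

2467

Using the shoelace formula, 2A = |[0·(-16) − (-19)·7] + [(-19)·(-43) − 1·(-16)] + [1·47 − 38·(-43)] + [38·52 − 27·47] + [27·32 − (-16)·52] + [(-16)·7 − 0·32]| = 4938, so the area is 2469.
Along each edge there are gcd(|Δx|,|Δy|)+1 lattice points, so counting each shared vertex once the boundary has gcd(19,23) + gcd(20,27) + gcd(37,90) + gcd(11,5) + gcd(43,20) + gcd(16,25) = 1+1+1+1+1+1 = 6.
Pick's theorem gives I = A − B/2 + 1 = 2469 − 6/2 + 1 = 2467.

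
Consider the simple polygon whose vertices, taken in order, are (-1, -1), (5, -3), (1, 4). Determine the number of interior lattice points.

16

Using the shoelace formula, 2A = |((-1)·(-3) − 5·(-1)) + (5·4 − 1·(-3)) + (1·(-1) − (-1)·4)| = 34, so the area is 17.
Along each edge there are gcd(|Δx|,|Δy|)+1 lattice points, so counting each shared vertex once the boundary has gcd(6,2) + gcd(4,7) + gcd(2,5) = 2+1+1 = 4.
By Pick's theorem A = I + B/2 − 1, so I = 17 − 4/2 + 1 = 16.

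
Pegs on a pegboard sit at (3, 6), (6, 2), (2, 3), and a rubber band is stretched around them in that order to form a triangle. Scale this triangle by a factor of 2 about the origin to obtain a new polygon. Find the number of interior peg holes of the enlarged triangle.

By the shoelace formula, twice the signed area is |(3·2 − 6·6) + (6·3 − 2·2) + (2·6 − 3·3)| = 13, so the area is 6.5.
Along each edge there are gcd(|Δx|,|Δy|)+1 lattice points, so counting each shared vertex once the boundary has gcd(3,4) + gcd(4,1) + gcd(1,3) = 1+1+1 = 3.
Scaling by 2 multiplies the area by 2² = 4 (so the new area is 26) and multiplies the boundary lattice-point count by 2, giving 6.
By Pick's theorem, the interior count of the dilated polygon is 26 − 6/2 + 1 = 24.

24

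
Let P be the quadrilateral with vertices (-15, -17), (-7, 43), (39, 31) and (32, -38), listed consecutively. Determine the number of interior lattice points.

Using the shoelace formula, 2A = |[(-15)·43 − (-7)·(-17)] + [(-7)·31 − 39·43] + [39·(-38) − 32·31] + [32·(-17) − (-15)·(-38)]| = 6246, so the area is 3123.
Summing gcd(|Δx|,|Δy|) over the edges gives the boundary count: gcd(8,60) + gcd(46,12) + gcd(7,69) + gcd(47,21) = 4+2+1+1 = 8.
By Pick's theorem A = I + B/2 − 1, so I = 3123 − 8/2 + 1 = 3120.

3120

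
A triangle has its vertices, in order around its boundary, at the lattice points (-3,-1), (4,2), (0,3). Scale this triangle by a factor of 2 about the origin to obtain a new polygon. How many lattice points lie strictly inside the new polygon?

The shoelace formula gives twice the area as |[(-3)·2 − 4·(-1)] + [4·3 − 0·2] + [0·(-1) − (-3)·3]| = 19, so the area is 9.5.
The number of boundary lattice points is Σ gcd(|Δx|,|Δy|) = gcd(7,3) + gcd(4,1) + gcd(3,4) = 1+1+1 = 3.
Scaling by 2 multiplies the area by 2² = 4 (so the new area is 38) and multiplies the boundary lattice-point count by 2, giving 6.
By Pick's theorem, the interior count of the dilated polygon is 38 − 6/2 + 1 = 36.

36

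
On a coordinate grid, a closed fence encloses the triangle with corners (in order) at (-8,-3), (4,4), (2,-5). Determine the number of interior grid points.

The shoelace formula gives twice the area as |[(-8)·4 − 4·(-3)] + [4·(-5) − 2·4] + [2·(-3) − (-8)·(-5)]| = 94, so the area is 47.
Summing gcd(|Δx|,|Δy|) over the edges gives the boundary count: gcd(12,7) + gcd(2,9) + gcd(10,2) = 1+1+2 = 4.
By Pick's theorem A = I + B/2 − 1, so I = 47 − 4/2 + 1 = 46.

46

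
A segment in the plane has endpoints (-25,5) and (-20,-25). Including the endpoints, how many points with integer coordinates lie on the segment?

The number of lattice points on a segment between lattice points is gcd(|Δx|,|Δy|) + 1 = gcd(5,30) + 1 = 5 + 1 = 6.

6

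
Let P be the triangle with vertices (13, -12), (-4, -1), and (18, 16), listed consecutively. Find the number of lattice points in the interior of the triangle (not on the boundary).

265

Using the shoelace formula, 2A = |[13·(-1) − (-4)·(-12)] + [(-4)·16 − 18·(-1)] + [18·(-12) − 13·16]| = 531, so the area is 265.5.
Summing gcd(|Δx|,|Δy|) over the edges gives the boundary count: gcd(17,11) + gcd(22,17) + gcd(5,28) = 1+1+1 = 3.
By Pick's theorem A = I + B/2 − 1, so I = 265.5 − 3/2 + 1 = 265.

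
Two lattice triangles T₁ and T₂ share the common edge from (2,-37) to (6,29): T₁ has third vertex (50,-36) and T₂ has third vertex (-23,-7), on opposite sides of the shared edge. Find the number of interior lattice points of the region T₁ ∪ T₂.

2464

The union is the simple quadrilateral with vertices (2,-37), (50,-36), (6,29), (-23,-7) in order.
By the shoelace formula, twice the signed area is |[2·(-36) − 50·(-37)] + [50·29 − 6·(-36)] + [6·(-7) − (-23)·29] + [(-23)·(-37) − 2·(-7)]| = 4934, so the area is 2467.
Summing gcd(|Δx|,|Δy|) over the edges gives the boundary count: gcd(48,1) + gcd(44,65) + gcd(29,36) + gcd(25,30) = 1+1+1+5 = 8.
By Pick's theorem I = A − B/2 + 1 = 2467 − 8/2 + 1 = 2464.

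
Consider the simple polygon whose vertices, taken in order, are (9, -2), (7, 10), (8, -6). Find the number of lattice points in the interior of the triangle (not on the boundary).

By the shoelace formula, twice the signed area is |(9·10 − 7·(-2)) + (7·(-6) − 8·10) + (8·(-2) − 9·(-6))| = 20, so the area is 10.
Summing gcd(|Δx|,|Δy|) over the edges gives the boundary count: gcd(2,12) + gcd(1,16) + gcd(1,4) = 2+1+1 = 4.
Pick's theorem gives I = A − B/2 + 1 = 10 − 4/2 + 1 = 9.

9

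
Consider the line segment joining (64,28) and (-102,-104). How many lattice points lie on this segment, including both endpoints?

3

The number of lattice points on a segment between lattice points is gcd(|Δx|,|Δy|) + 1 = gcd(166,132) + 1 = 2 + 1 = 3.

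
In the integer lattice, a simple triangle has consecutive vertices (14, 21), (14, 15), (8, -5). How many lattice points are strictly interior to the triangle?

14

By the shoelace formula, twice the signed area is |[14·15 − 14·21] + [14·(-5) − 8·15] + [8·21 − 14·(-5)]| = 36, so the area is 18.
The number of boundary lattice points is Σ gcd(|Δx|,|Δy|) = gcd(0,6) + gcd(6,20) + gcd(6,26) = 6+2+2 = 10.
Pick's theorem gives I = A − B/2 + 1 = 18 − 10/2 + 1 = 14.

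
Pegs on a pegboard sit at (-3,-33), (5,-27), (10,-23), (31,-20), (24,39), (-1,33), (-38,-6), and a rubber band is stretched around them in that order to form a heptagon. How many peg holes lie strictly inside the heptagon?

2961

Using the shoelace formula, 2A = |[(-3)·(-27) − 5·(-33)] + [5·(-23) − 10·(-27)] + [10·(-20) − 31·(-23)] + [31·39 − 24·(-20)] + [24·33 − (-1)·39] + [(-1)·(-6) − (-38)·33] + [(-38)·(-33) − (-3)·(-6)]| = 5930, so the area is 2965.
The number of boundary lattice points is Σ gcd(|Δx|,|Δy|) = gcd(8,6) + gcd(5,4) + gcd(21,3) + gcd(7,59) + gcd(25,6) + gcd(37,39) + gcd(35,27) = 2+1+3+1+1+1+1 = 10.
By Pick's theorem A = I + B/2 − 1, so I = 2965 − 10/2 + 1 = 2961.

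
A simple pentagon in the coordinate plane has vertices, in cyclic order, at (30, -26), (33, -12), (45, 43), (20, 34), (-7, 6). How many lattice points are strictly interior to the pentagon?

1742

By the shoelace formula, twice the signed area is |(30·(-12) − 33·(-26)) + (33·43 − 45·(-12)) + (45·34 − 20·43) + (20·6 − (-7)·34) + ((-7)·(-26) − 30·6)| = 3487, so the area is 3487/2.
Along each edge there are gcd(|Δx|,|Δy|)+1 lattice points, so counting each shared vertex once the boundary has gcd(3,14) + gcd(12,55) + gcd(25,9) + gcd(27,28) + gcd(37,32) = 1+1+1+1+1 = 5.
Pick's theorem gives I = A − B/2 + 1 = 3487/2 − 5/2 + 1 = 1742.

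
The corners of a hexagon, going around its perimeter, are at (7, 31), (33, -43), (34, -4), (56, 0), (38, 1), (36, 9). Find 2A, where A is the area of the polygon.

1645

By the shoelace formula, twice the signed area is |[7·(-43) − 33·31] + [33·(-4) − 34·(-43)] + [34·0 − 56·(-4)] + [56·1 − 38·0] + [38·9 − 36·1] + [36·31 − 7·9]| = 1645, so the area is 1645/2.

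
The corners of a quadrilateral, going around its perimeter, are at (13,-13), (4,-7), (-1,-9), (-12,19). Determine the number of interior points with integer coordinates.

148

Using the shoelace formula, 2A = |(13·(-7) − 4·(-13)) + (4·(-9) − (-1)·(-7)) + ((-1)·19 − (-12)·(-9)) + ((-12)·(-13) − 13·19)| = 300, so the area is 150.
Summing gcd(|Δx|,|Δy|) over the edges gives the boundary count: gcd(9,6) + gcd(5,2) + gcd(11,28) + gcd(25,32) = 3+1+1+1 = 6.
Pick's theorem gives I = A − B/2 + 1 = 150 − 6/2 + 1 = 148.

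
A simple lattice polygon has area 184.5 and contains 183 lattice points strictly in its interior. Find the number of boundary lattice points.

Pick's theorem gives A = I + B/2 − 1, so B = 2(A − I + 1) = 2(184.5 − 183 + 1) = 5.

5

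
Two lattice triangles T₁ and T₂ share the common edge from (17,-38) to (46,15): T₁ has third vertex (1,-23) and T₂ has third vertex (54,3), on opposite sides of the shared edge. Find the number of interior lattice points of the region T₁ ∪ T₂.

1025

The union is the simple quadrilateral with vertices (17,-38), (1,-23), (46,15), (54,3) in order.
Using the shoelace formula, 2A = |[17·(-23) − 1·(-38)] + [1·15 − 46·(-23)] + [46·3 − 54·15] + [54·(-38) − 17·3]| = 2055, so the area is 2055/2.
Summing gcd(|Δx|,|Δy|) over the edges gives the boundary count: gcd(16,15) + gcd(45,38) + gcd(8,12) + gcd(37,41) = 1+1+4+1 = 7.
By Pick's theorem I = A − B/2 + 1 = 2055/2 − 7/2 + 1 = 1025.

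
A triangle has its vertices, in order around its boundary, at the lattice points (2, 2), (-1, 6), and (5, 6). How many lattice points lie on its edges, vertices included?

The number of boundary lattice points is Σ gcd(|Δx|,|Δy|) = gcd(3,4) + gcd(6,0) + gcd(3,4) = 1+6+1 = 8.

8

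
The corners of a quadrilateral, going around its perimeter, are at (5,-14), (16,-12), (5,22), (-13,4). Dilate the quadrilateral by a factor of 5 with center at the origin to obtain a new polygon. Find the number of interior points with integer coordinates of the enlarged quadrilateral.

By the shoelace formula, twice the signed area is |[5·(-12) − 16·(-14)] + [16·22 − 5·(-12)] + [5·4 − (-13)·22] + [(-13)·(-14) − 5·4]| = 1044, so the area is 522.
Summing gcd(|Δx|,|Δy|) over the edges gives the boundary count: gcd(11,2) + gcd(11,34) + gcd(18,18) + gcd(18,18) = 1+1+18+18 = 38.
Scaling by 5 multiplies the area by 5² = 25 (so the new area is 13050) and multiplies the boundary lattice-point count by 5, giving 190.
By Pick's theorem, the interior count of the dilated polygon is 13050 − 190/2 + 1 = 12956.

12956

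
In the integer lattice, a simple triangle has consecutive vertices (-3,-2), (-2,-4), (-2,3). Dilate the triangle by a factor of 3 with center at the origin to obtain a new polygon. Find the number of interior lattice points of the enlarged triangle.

19

By the shoelace formula, twice the signed area is |[(-3)·(-4) − (-2)·(-2)] + [(-2)·3 − (-2)·(-4)] + [(-2)·(-2) − (-3)·3]| = 7, so the area is 3.5.
Along each edge there are gcd(|Δx|,|Δy|)+1 lattice points, so counting each shared vertex once the boundary has gcd(1,2) + gcd(0,7) + gcd(1,5) = 1+7+1 = 9.
Scaling by 3 multiplies the area by 3² = 9 (so the new area is 63/2) and multiplies the boundary lattice-point count by 3, giving 27.
By Pick's theorem, the interior count of the dilated polygon is 63/2 − 27/2 + 1 = 19.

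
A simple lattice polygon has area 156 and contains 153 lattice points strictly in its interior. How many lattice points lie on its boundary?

8

Pick's theorem gives A = I + B/2 − 1, so B = 2(A − I + 1) = 2(156 − 153 + 1) = 8.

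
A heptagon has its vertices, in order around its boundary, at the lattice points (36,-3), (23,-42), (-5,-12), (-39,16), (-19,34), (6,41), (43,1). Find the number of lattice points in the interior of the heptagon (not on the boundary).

The shoelace formula gives twice the area as |[36·(-42) − 23·(-3)] + [23·(-12) − (-5)·(-42)] + [(-5)·16 − (-39)·(-12)] + [(-39)·34 − (-19)·16] + [(-19)·41 − 6·34] + [6·1 − 43·41] + [43·(-3) − 36·1]| = 6404, so the area is 3202.
Along each edge there are gcd(|Δx|,|Δy|)+1 lattice points, so counting each shared vertex once the boundary has gcd(13,39) + gcd(28,30) + gcd(34,28) + gcd(20,18) + gcd(25,7) + gcd(37,40) + gcd(7,4) = 13+2+2+2+1+1+1 = 22.
By Pick's theorem A = I + B/2 − 1, so I = 3202 − 22/2 + 1 = 3192.

3192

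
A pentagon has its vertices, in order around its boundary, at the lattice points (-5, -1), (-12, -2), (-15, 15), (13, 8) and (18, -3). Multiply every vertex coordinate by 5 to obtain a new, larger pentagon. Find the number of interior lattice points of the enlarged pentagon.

9261

By the shoelace formula, twice the signed area is |[(-5)·(-2) − (-12)·(-1)] + [(-12)·15 − (-15)·(-2)] + [(-15)·8 − 13·15] + [13·(-3) − 18·8] + [18·(-1) − (-5)·(-3)]| = 743, so the area is 743/2.
Along each edge there are gcd(|Δx|,|Δy|)+1 lattice points, so counting each shared vertex once the boundary has gcd(7,1) + gcd(3,17) + gcd(28,7) + gcd(5,11) + gcd(23,2) = 1+1+7+1+1 = 11.
Scaling by 5 multiplies the area by 5² = 25 (so the new area is 9287.5) and multiplies the boundary lattice-point count by 5, giving 55.
By Pick's theorem, the interior count of the dilated polygon is 9287.5 − 55/2 + 1 = 9261.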